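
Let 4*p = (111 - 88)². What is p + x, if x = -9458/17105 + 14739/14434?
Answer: 65534536911/493787140 ≈ 132.72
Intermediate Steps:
p = 529/4 (p = (111 - 88)²/4 = (¼)*23² = (¼)*529 = 529/4 ≈ 132.25)
x = 115593823/246893570 (x = -9458*1/17105 + 14739*(1/14434) = -9458/17105 + 14739/14434 = 115593823/246893570 ≈ 0.46819)
p + x = 529/4 + 115593823/246893570 = 65534536911/493787140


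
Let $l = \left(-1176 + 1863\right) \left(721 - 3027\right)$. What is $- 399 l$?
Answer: $632104578$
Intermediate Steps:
$l = -1584222$ ($l = 687 \left(-2306\right) = -1584222$)
$- 399 l = \left(-399\right) \left(-1584222\right) = 632104578$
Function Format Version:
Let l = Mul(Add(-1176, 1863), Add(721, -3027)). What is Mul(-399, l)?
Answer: 632104578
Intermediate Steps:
l = -1584222 (l = Mul(687, -2306) = -1584222)
Mul(-399, l) = Mul(-399, -1584222) = 632104578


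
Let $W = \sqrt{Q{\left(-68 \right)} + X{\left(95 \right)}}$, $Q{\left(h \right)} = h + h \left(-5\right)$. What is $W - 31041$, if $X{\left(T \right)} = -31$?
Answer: $-31041 + \sqrt{241} \approx -31025.0$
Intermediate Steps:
$Q{\left(h \right)} = - 4 h$ ($Q{\left(h \right)} = h - 5 h = - 4 h$)
$W = \sqrt{241}$ ($W = \sqrt{\left(-4\right) \left(-68\right) - 31} = \sqrt{272 - 31} = \sqrt{241} \approx 15.524$)
$W - 31041 = \sqrt{241} - 31041 = -31041 + \sqrt{241}$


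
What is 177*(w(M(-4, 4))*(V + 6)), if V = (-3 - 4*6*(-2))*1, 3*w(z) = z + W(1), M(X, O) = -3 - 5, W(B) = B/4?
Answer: -93279/4 ≈ -23320.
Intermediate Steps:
W(B) = B/4 (W(B) = B*(1/4) = B/4)
M(X, O) = -8
w(z) = 1/12 + z/3 (w(z) = (z + (1/4)*1)/3 = (z + 1/4)/3 = (1/4 + z)/3 = 1/12 + z/3)
V = 45 (V = (-3 - 24*(-2))*1 = (-3 + 48)*1 = 45*1 = 45)
177*(w(M(-4, 4))*(V + 6)) = 177*((1/12 + (1/3)*(-8))*(45 + 6)) = 177*((1/12 - 8/3)*51) = 177*(-31/12*51) = 177*(-527/4) = -93279/4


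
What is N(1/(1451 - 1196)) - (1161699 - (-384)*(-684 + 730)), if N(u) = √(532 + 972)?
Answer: -1179363 + 4*√94 ≈ -1.1793e+6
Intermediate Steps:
N(u) = 4*√94 (N(u) = √1504 = 4*√94)
N(1/(1451 - 1196)) - (1161699 - (-384)*(-684 + 730)) = 4*√94 - (1161699 - (-384)*(-684 + 730)) = 4*√94 - (1161699 - (-384)*46) = 4*√94 - (1161699 - 1*(-17664)) = 4*√94 - (1161699 + 17664) = 4*√94 - 1*1179363 = 4*√94 - 1179363 = -1179363 + 4*√94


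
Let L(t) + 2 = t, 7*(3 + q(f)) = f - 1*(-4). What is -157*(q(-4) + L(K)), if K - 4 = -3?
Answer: 628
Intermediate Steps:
q(f) = -17/7 + f/7 (q(f) = -3 + (f - 1*(-4))/7 = -3 + (f + 4)/7 = -3 + (4 + f)/7 = -3 + (4/7 + f/7) = -17/7 + f/7)
K = 1 (K = 4 - 3 = 1)
L(t) = -2 + t
-157*(q(-4) + L(K)) = -157*((-17/7 + (⅐)*(-4)) + (-2 + 1)) = -157*((-17/7 - 4/7) - 1) = -157*(-3 - 1) = -157*(-4) = 628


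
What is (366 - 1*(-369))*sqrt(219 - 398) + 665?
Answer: 665 + 735*I*sqrt(179) ≈ 665.0 + 9833.6*I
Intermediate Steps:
(366 - 1*(-369))*sqrt(219 - 398) + 665 = (366 + 369)*sqrt(-179) + 665 = 735*(I*sqrt(179)) + 665 = 735*I*sqrt(179) + 665 = 665 + 735*I*sqrt(179)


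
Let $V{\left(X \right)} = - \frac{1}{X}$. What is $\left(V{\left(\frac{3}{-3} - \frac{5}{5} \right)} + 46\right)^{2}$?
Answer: $\frac{8649}{4} \approx 2162.3$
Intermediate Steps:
$\left(V{\left(\frac{3}{-3} - \frac{5}{5} \right)} + 46\right)^{2} = \left(- \frac{1}{\frac{3}{-3} - \frac{5}{5}} + 46\right)^{2} = \left(- \frac{1}{3 \left(- \frac{1}{3}\right) - 1} + 46\right)^{2} = \left(- \frac{1}{-1 - 1} + 46\right)^{2} = \left(- \frac{1}{-2} + 46\right)^{2} = \left(\left(-1\right) \left(- \frac{1}{2}\right) + 46\right)^{2} = \left(\frac{1}{2} + 46\right)^{2} = \left(\frac{93}{2}\right)^{2} = \frac{8649}{4}$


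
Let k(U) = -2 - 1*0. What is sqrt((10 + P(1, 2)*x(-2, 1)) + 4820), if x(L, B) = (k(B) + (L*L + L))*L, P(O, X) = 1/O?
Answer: sqrt(4830) ≈ 69.498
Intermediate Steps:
k(U) = -2 (k(U) = -2 + 0 = -2)
x(L, B) = L*(-2 + L + L**2) (x(L, B) = (-2 + (L*L + L))*L = (-2 + (L**2 + L))*L = (-2 + (L + L**2))*L = (-2 + L + L**2)*L = L*(-2 + L + L**2))
sqrt((10 + P(1, 2)*x(-2, 1)) + 4820) = sqrt((10 + (-2*(-2 - 2 + (-2)**2))/1) + 4820) = sqrt((10 + 1*(-2*(-2 - 2 + 4))) + 4820) = sqrt((10 + 1*(-2*0)) + 4820) = sqrt((10 + 1*0) + 4820) = sqrt((10 + 0) + 4820) = sqrt(10 + 4820) = sqrt(4830)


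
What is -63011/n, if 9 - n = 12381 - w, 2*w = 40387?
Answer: -126022/15643 ≈ -8.0561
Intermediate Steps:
w = 40387/2 (w = (½)*40387 = 40387/2 ≈ 20194.)
n = 15643/2 (n = 9 - (12381 - 1*40387/2) = 9 - (12381 - 40387/2) = 9 - 1*(-15625/2) = 9 + 15625/2 = 15643/2 ≈ 7821.5)
-63011/n = -63011/15643/2 = -63011*2/15643 = -126022/15643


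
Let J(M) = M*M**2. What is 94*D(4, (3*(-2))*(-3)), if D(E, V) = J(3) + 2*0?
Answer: 2538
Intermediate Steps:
J(M) = M**3
D(E, V) = 27 (D(E, V) = 3**3 + 2*0 = 27 + 0 = 27)
94*D(4, (3*(-2))*(-3)) = 94*27 = 2538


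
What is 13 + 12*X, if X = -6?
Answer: -59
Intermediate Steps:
13 + 12*X = 13 + 12*(-6) = 13 - 72 = -59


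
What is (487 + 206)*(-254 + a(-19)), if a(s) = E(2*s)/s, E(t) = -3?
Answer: -3342339/19 ≈ -1.7591e+5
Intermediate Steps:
a(s) = -3/s
(487 + 206)*(-254 + a(-19)) = (487 + 206)*(-254 - 3/(-19)) = 693*(-254 - 3*(-1/19)) = 693*(-254 + 3/19) = 693*(-4823/19) = -3342339/19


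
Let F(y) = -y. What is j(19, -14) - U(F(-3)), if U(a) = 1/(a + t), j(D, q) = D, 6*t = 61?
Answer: 1495/79 ≈ 18.924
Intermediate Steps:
t = 61/6 (t = (⅙)*61 = 61/6 ≈ 10.167)
U(a) = 1/(61/6 + a) (U(a) = 1/(a + 61/6) = 1/(61/6 + a))
j(19, -14) - U(F(-3)) = 19 - 6/(61 + 6*(-1*(-3))) = 19 - 6/(61 + 6*3) = 19 - 6/(61 + 18) = 19 - 6/79 = 1495/79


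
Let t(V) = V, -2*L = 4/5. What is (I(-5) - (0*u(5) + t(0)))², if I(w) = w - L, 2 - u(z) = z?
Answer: 529/25 ≈ 21.160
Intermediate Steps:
L = -⅖ (L = -2/5 = -½*⅘ = -⅖ ≈ -0.40000)
u(z) = 2 - z
I(w) = ⅖ + w (I(w) = w - 1*(-⅖) = w + ⅖ = ⅖ + w)
(I(-5) - (0*u(5) + t(0)))² = ((⅖ - 5) - (0*(2 - 1*5) + 0))² = (-23/5 - (0*(2 - 5) + 0))² = (-23/5 - (0*(-3) + 0))² = (-23/5 - (0 + 0))² = (-23/5 - 1*0)² = (-23/5 + 0)² = (-23/5)² = 529/25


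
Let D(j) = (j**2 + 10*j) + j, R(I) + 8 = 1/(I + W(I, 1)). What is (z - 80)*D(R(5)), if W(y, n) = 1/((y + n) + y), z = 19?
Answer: 4771603/3136 ≈ 1521.6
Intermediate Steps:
W(y, n) = 1/(n + 2*y) (W(y, n) = 1/((n + y) + y) = 1/(n + 2*y))
R(I) = -8 + 1/(I + 1/(1 + 2*I))
D(j) = j**2 + 11*j
(z - 80)*D(R(5)) = (19 - 80)*(((-7 - 16*5**2 - 6*5)/(1 + 5 + 2*5**2))*(11 + (-7 - 16*5**2 - 6*5)/(1 + 5 + 2*5**2))) = -61*(-7 - 16*25 - 30)/(1 + 5 + 2*25)*(11 + (-7 - 16*25 - 30)/(1 + 5 + 2*25)) = -61*(-7 - 400 - 30)/(1 + 5 + 50)*(11 + (-7 - 400 - 30)/(1 + 5 + 50)) = -61*-437/56*(11 - 437/56) = -61*(1/56)*(-437)*(11 + (1/56)*(-437)) = -(-26657)*(11 - 437/56)/56 = -(-26657)*179/(56*56) = -61*(-78223/3136) = 4771603/3136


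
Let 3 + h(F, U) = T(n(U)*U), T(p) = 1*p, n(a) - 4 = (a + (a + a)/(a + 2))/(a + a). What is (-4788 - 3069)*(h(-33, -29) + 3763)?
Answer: -57050841/2 ≈ -2.8525e+7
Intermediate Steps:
n(a) = 4 + (a + 2*a/(2 + a))/(2*a) (n(a) = 4 + (a + (a + a)/(a + 2))/(a + a) = 4 + (a + (2*a)/(2 + a))/((2*a)) = 4 + (a + 2*a/(2 + a))*(1/(2*a)) = 4 + (a + 2*a/(2 + a))/(2*a))
T(p) = p
h(F, U) = -3 + U*(20 + 9*U)/(2*(2 + U)) (h(F, U) = -3 + ((20 + 9*U)/(2*(2 + U)))*U = -3 + U*(20 + 9*U)/(2*(2 + U)))
(-4788 - 3069)*(h(-33, -29) + 3763) = (-4788 - 3069)*((-12 + 9*(-29)**2 + 14*(-29))/(2*(2 - 29)) + 3763) = -7857*((1/2)*(-12 + 9*841 - 406)/(-27) + 3763) = -7857*((1/2)*(-1/27)*(-12 + 7569 - 406) + 3763) = -7857*((1/2)*(-1/27)*7151 + 3763) = -7857*(-7151/54 + 3763) = -7857*196051/54 = -57050841/2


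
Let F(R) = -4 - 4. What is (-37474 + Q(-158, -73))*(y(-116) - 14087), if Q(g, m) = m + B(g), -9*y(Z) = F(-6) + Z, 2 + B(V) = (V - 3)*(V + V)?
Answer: -1687984493/9 ≈ -1.8755e+8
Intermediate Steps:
F(R) = -8
B(V) = -2 + 2*V*(-3 + V) (B(V) = -2 + (V - 3)*(V + V) = -2 + (-3 + V)*(2*V) = -2 + 2*V*(-3 + V))
y(Z) = 8/9 - Z/9 (y(Z) = -(-8 + Z)/9 = 8/9 - Z/9)
Q(g, m) = -2 + m - 6*g + 2*g**2 (Q(g, m) = m + (-2 - 6*g + 2*g**2) = -2 + m - 6*g + 2*g**2)
(-37474 + Q(-158, -73))*(y(-116) - 14087) = (-37474 + (-2 - 73 - 6*(-158) + 2*(-158)**2))*((8/9 - 1/9*(-116)) - 14087) = (-37474 + (-2 - 73 + 948 + 2*24964))*((8/9 + 116/9) - 14087) = (-37474 + (-2 - 73 + 948 + 49928))*(124/9 - 14087) = (-37474 + 50801)*(-126659/9) = 13327*(-126659/9) = -1687984493/9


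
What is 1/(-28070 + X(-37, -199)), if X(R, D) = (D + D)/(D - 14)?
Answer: -213/5978512 ≈ -3.5628e-5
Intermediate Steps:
X(R, D) = 2*D/(-14 + D) (X(R, D) = (2*D)/(-14 + D) = 2*D/(-14 + D))
1/(-28070 + X(-37, -199)) = 1/(-28070 + 2*(-199)/(-14 - 199)) = 1/(-28070 + 2*(-199)/(-213)) = 1/(-28070 + 2*(-199)*(-1/213)) = 1/(-28070 + 398/213) = 1/(-5978512/213) = -213/5978512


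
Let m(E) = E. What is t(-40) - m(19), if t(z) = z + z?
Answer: -99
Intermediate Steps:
t(z) = 2*z
t(-40) - m(19) = 2*(-40) - 1*19 = -80 - 19 = -99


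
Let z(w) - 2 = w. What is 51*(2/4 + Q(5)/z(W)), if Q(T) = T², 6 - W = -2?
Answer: 153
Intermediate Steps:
W = 8 (W = 6 - 1*(-2) = 6 + 2 = 8)
z(w) = 2 + w
51*(2/4 + Q(5)/z(W)) = 51*(2/4 + 5²/(2 + 8)) = 51*(2*(¼) + 25/10) = 51*(½ + 25*(⅒)) = 51*(½ + 5/2) = 51*3 = 153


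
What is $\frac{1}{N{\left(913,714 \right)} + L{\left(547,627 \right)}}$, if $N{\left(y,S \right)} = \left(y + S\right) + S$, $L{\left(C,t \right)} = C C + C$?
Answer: $\frac{1}{302097} \approx 3.3102 \cdot 10^{-6}$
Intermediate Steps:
$L{\left(C,t \right)} = C + C^{2}$ ($L{\left(C,t \right)} = C^{2} + C = C + C^{2}$)
$N{\left(y,S \right)} = y + 2 S$ ($N{\left(y,S \right)} = \left(S + y\right) + S = y + 2 S$)
$\frac{1}{N{\left(913,714 \right)} + L{\left(547,627 \right)}} = \frac{1}{\left(913 + 2 \cdot 714\right) + 547 \left(1 + 547\right)} = \frac{1}{\left(913 + 1428\right) + 547 \cdot 548} = \frac{1}{2341 + 299756} = \frac{1}{302097}$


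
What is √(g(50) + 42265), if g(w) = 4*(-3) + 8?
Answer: √42261 ≈ 205.57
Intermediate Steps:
g(w) = -4 (g(w) = -12 + 8 = -4)
√(g(50) + 42265) = √(-4 + 42265) = √42261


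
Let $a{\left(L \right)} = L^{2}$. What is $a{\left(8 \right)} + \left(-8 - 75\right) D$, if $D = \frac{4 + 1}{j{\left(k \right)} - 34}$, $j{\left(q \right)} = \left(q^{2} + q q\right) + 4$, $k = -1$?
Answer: $\frac{2207}{28} \approx 78.821$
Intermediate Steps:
$j{\left(q \right)} = 4 + 2 q^{2}$ ($j{\left(q \right)} = \left(q^{2} + q^{2}\right) + 4 = 2 q^{2} + 4 = 4 + 2 q^{2}$)
$D = - \frac{5}{28}$ ($D = \frac{4 + 1}{\left(4 + 2 \left(-1\right)^{2}\right) - 34} = \frac{5}{\left(4 + 2 \cdot 1\right) - 34} = \frac{5}{\left(4 + 2\right) - 34} = \frac{5}{6 - 34} = \frac{5}{-28} = 5 \left(- \frac{1}{28}\right) = - \frac{5}{28} \approx -0.17857$)
$a{\left(8 \right)} + \left(-8 - 75\right) D = 8^{2} + \left(-8 - 75\right) \left(- \frac{5}{28}\right) = 64 - - \frac{415}{28} = 64 + \frac{415}{28} = \frac{2207}{28}$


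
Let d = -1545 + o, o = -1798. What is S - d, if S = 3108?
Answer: 6451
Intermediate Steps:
d = -3343 (d = -1545 - 1798 = -3343)
S - d = 3108 - 1*(-3343) = 3108 + 3343 = 6451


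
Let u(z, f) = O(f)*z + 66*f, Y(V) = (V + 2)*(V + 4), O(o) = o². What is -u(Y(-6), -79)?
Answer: -44714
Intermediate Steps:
Y(V) = (2 + V)*(4 + V)
u(z, f) = 66*f + z*f² (u(z, f) = f²*z + 66*f = z*f² + 66*f = 66*f + z*f²)
-u(Y(-6), -79) = -(-79)*(66 - 79*(8 + (-6)² + 6*(-6))) = -(-79)*(66 - 79*(8 + 36 - 36)) = -(-79)*(66 - 79*8) = -(-79)*(66 - 632) = -(-79)*(-566) = -1*44714 = -44714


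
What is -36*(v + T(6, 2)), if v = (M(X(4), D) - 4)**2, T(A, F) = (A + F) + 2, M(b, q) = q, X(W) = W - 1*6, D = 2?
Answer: -504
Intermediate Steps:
X(W) = -6 + W (X(W) = W - 6 = -6 + W)
T(A, F) = 2 + A + F
v = 4 (v = (2 - 4)**2 = (-2)**2 = 4)
-36*(v + T(6, 2)) = -36*(4 + (2 + 6 + 2)) = -36*(4 + 10) = -36*14 = -504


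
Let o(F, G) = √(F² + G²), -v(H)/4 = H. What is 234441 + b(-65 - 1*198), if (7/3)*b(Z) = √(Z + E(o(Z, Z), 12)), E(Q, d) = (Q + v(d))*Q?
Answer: 234441 + 3*√(138075 - 12624*√2)/7 ≈ 2.3459e+5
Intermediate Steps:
v(H) = -4*H
E(Q, d) = Q*(Q - 4*d) (E(Q, d) = (Q - 4*d)*Q = Q*(Q - 4*d))
b(Z) = 3*√(Z + √2*√(Z²)*(-48 + √2*√(Z²)))/7 (b(Z) = 3*√(Z + √(Z² + Z²)*(√(Z² + Z²) - 4*12))/7 = 3*√(Z + √(2*Z²)*(√(2*Z²) - 48))/7 = 3*√(Z + (√2*√(Z²))*(√2*√(Z²) - 48))/7 = 3*√(Z + (√2*√(Z²))*(-48 + √2*√(Z²)))/7 = 3*√(Z + √2*√(Z²)*(-48 + √2*√(Z²)))/7)
234441 + b(-65 - 1*198) = 234441 + 3*√((-65 - 1*198) + 2*(-65 - 1*198)² - 48*√2*√((-65 - 1*198)²))/7 = 234441 + 3*√((-65 - 198) + 2*(-65 - 198)² - 48*√2*√((-65 - 198)²))/7 = 234441 + 3*√(-263 + 2*(-263)² - 48*√2*√((-263)²))/7 = 234441 + 3*√(-263 + 2*69169 - 48*√2*√69169)/7 = 234441 + 3*√(-263 + 138338 - 48*√2*263)/7 = 234441 + 3*√(-263 + 138338 - 12624*√2)/7 = 234441 + 3*√(138075 - 12624*√2)/7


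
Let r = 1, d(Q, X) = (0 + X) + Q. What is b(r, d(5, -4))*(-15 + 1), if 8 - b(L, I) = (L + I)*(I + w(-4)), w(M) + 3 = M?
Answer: -280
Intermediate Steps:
d(Q, X) = Q + X (d(Q, X) = X + Q = Q + X)
w(M) = -3 + M
b(L, I) = 8 - (-7 + I)*(I + L) (b(L, I) = 8 - (L + I)*(I + (-3 - 4)) = 8 - (I + L)*(I - 7) = 8 - (I + L)*(-7 + I) = 8 - (-7 + I)*(I + L))
b(r, d(5, -4))*(-15 + 1) = (8 - (5 - 4)² + 7*(5 - 4) + 7*1 - 1*(5 - 4)*1)*(-15 + 1) = (8 - 1*1² + 7*1 + 7 - 1*1*1)*(-14) = (8 - 1*1 + 7 + 7 - 1)*(-14) = (8 - 1 + 7 + 7 - 1)*(-14) = 20*(-14) = -280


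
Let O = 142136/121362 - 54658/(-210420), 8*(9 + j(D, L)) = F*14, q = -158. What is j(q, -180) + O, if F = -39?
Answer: -322698495629/4256165340 ≈ -75.819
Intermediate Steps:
j(D, L) = -309/4 (j(D, L) = -9 + (-39*14)/8 = -9 + (⅛)*(-546) = -9 - 273/4 = -309/4)
O = 3045138443/2128082670 (O = 142136*(1/121362) - 54658*(-1/210420) = 71068/60681 + 27329/105210 = 3045138443/2128082670 ≈ 1.4309)
j(q, -180) + O = -309/4 + 3045138443/2128082670 = -322698495629/4256165340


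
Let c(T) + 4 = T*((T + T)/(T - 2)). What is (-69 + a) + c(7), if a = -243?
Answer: -1482/5 ≈ -296.40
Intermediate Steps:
c(T) = -4 + 2*T**2/(-2 + T) (c(T) = -4 + T*((T + T)/(T - 2)) = -4 + T*((2*T)/(-2 + T)) = -4 + T*(2*T/(-2 + T)) = -4 + 2*T**2/(-2 + T))
(-69 + a) + c(7) = (-69 - 243) + 2*(4 + 7**2 - 2*7)/(-2 + 7) = -312 + 2*(4 + 49 - 14)/5 = -312 + 2*(1/5)*39 = -312 + 78/5 = -1482/5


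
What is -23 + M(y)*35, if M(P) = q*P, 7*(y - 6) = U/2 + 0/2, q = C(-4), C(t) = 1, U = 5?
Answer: 399/2 ≈ 199.50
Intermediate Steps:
q = 1
y = 89/14 (y = 6 + (5/2 + 0/2)/7 = 6 + (5*(1/2) + 0*(1/2))/7 = 6 + (5/2 + 0)/7 = 6 + (1/7)*(5/2) = 6 + 5/14 = 89/14 ≈ 6.3571)
M(P) = P (M(P) = 1*P = P)
-23 + M(y)*35 = -23 + (89/14)*35 = -23 + 445/2 = 399/2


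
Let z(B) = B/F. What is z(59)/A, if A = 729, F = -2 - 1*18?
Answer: -59/14580 ≈ -0.0040466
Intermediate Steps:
F = -20 (F = -2 - 18 = -20)
z(B) = -B/20 (z(B) = B/(-20) = B*(-1/20) = -B/20)
z(59)/A = -1/20*59/729 = -59/20*1/729 = -59/14580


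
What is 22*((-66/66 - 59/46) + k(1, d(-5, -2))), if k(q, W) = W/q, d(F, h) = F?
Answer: -3685/23 ≈ -160.22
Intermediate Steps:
22*((-66/66 - 59/46) + k(1, d(-5, -2))) = 22*((-66/66 - 59/46) - 5/1) = 22*((-66*1/66 - 59*1/46) - 5*1) = 22*((-1 - 59/46) - 5) = 22*(-105/46 - 5) = 22*(-335/46) = -3685/23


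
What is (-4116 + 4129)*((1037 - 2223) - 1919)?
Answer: -40365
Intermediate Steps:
(-4116 + 4129)*((1037 - 2223) - 1919) = 13*(-1186 - 1919) = 13*(-3105) = -40365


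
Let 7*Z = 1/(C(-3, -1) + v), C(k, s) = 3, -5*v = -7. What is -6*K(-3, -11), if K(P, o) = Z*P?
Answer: 45/77 ≈ 0.58442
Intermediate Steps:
v = 7/5 (v = -⅕*(-7) = 7/5 ≈ 1.4000)
Z = 5/154 (Z = 1/(7*(3 + 7/5)) = 1/(7*(22/5)) = (⅐)*(5/22) = 5/154 ≈ 0.032468)
K(P, o) = 5*P/154
-6*K(-3, -11) = -15*(-3)/77 = -6*(-15/154) = 45/77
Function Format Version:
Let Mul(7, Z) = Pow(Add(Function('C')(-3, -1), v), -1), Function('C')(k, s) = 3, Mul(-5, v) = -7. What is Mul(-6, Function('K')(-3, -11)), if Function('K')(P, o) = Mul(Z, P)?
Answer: Rational(45, 77) ≈ 0.58442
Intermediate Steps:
v = Rational(7, 5) (v = Mul(Rational(-1, 5), -7) = Rational(7, 5) ≈ 1.4000)
Z = Rational(5, 154) (Z = Mul(Rational(1, 7), Pow(Add(3, Rational(7, 5)), -1)) = Mul(Rational(1, 7), Pow(Rational(22, 5), -1)) = Mul(Rational(1, 7), Rational(5, 22)) = Rational(5, 154) ≈ 0.032468)
Function('K')(P, o) = Mul(Rational(5, 154), P)
Mul(-6, Function('K')(-3, -11)) = Mul(-6, Mul(Rational(5, 154), -3)) = Mul(-6, Rational(-15, 154)) = Rational(45, 77)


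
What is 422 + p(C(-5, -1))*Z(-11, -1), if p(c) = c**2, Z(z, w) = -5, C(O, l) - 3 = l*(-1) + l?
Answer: 377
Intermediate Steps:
C(O, l) = 3 (C(O, l) = 3 + (l*(-1) + l) = 3 + (-l + l) = 3 + 0 = 3)
422 + p(C(-5, -1))*Z(-11, -1) = 422 + 3**2*(-5) = 422 + 9*(-5) = 422 - 45 = 377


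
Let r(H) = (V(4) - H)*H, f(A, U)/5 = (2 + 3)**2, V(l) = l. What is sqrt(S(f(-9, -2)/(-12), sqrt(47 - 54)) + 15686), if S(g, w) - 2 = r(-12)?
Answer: 2*sqrt(3874) ≈ 124.48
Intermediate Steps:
f(A, U) = 125 (f(A, U) = 5*(2 + 3)**2 = 5*5**2 = 5*25 = 125)
r(H) = H*(4 - H) (r(H) = (4 - H)*H = H*(4 - H))
S(g, w) = -190 (S(g, w) = 2 - 12*(4 - 1*(-12)) = 2 - 12*(4 + 12) = 2 - 12*16 = 2 - 192 = -190)
sqrt(S(f(-9, -2)/(-12), sqrt(47 - 54)) + 15686) = sqrt(-190 + 15686) = sqrt(15496) = 2*sqrt(3874)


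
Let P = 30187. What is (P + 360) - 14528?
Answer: 16019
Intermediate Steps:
(P + 360) - 14528 = (30187 + 360) - 14528 = 30547 - 14528 = 16019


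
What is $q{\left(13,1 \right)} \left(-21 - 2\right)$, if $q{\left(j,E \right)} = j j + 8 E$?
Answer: $-4071$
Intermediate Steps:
$q{\left(j,E \right)} = j^{2} + 8 E$
$q{\left(13,1 \right)} \left(-21 - 2\right) = \left(13^{2} + 8 \cdot 1\right) \left(-21 - 2\right) = \left(169 + 8\right) \left(-21 - 2\right) = 177 \left(-23\right) = -4071$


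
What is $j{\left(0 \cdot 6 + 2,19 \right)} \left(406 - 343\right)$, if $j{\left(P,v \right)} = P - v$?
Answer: $-1071$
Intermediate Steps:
$j{\left(0 \cdot 6 + 2,19 \right)} \left(406 - 343\right) = \left(\left(0 \cdot 6 + 2\right) - 19\right) \left(406 - 343\right) = \left(\left(0 + 2\right) - 19\right) 63 = \left(2 - 19\right) 63 = \left(-17\right) 63 = -1071$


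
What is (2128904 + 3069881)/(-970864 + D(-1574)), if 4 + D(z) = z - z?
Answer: -5198785/970868 ≈ -5.3548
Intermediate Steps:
D(z) = -4 (D(z) = -4 + (z - z) = -4 + 0 = -4)
(2128904 + 3069881)/(-970864 + D(-1574)) = (2128904 + 3069881)/(-970864 - 4) = 5198785/(-970868) = 5198785*(-1/970868) = -5198785/970868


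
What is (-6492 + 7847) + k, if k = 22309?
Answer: 23664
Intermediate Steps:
(-6492 + 7847) + k = (-6492 + 7847) + 22309 = 1355 + 22309 = 23664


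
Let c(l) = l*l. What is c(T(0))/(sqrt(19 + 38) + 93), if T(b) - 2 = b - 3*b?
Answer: 31/716 - sqrt(57)/2148 ≈ 0.039781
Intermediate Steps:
T(b) = 2 - 2*b (T(b) = 2 + (b - 3*b) = 2 - 2*b)
c(l) = l**2
c(T(0))/(sqrt(19 + 38) + 93) = (2 - 2*0)**2/(sqrt(19 + 38) + 93) = (2 + 0)**2/(sqrt(57) + 93) = 2**2/(93 + sqrt(57)) = 4/(93 + sqrt(57))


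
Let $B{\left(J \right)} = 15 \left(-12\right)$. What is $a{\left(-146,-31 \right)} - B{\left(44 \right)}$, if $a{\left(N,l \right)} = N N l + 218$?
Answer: $-660398$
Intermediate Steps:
$B{\left(J \right)} = -180$
$a{\left(N,l \right)} = 218 + l N^{2}$ ($a{\left(N,l \right)} = N^{2} l + 218 = l N^{2} + 218 = 218 + l N^{2}$)
$a{\left(-146,-31 \right)} - B{\left(44 \right)} = \left(218 - 31 \left(-146\right)^{2}\right) - -180 = \left(218 - 660796\right) + 180 = -660578 + 180 = -660398$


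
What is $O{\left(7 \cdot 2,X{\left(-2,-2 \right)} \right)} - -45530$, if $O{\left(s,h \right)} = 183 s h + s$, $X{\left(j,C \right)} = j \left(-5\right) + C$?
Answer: $66040$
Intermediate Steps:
$X{\left(j,C \right)} = C - 5 j$ ($X{\left(j,C \right)} = - 5 j + C = C - 5 j$)
$O{\left(s,h \right)} = s + 183 h s$ ($O{\left(s,h \right)} = 183 h s + s = s + 183 h s$)
$O{\left(7 \cdot 2,X{\left(-2,-2 \right)} \right)} - -45530 = 7 \cdot 2 \left(1 + 183 \left(-2 - -10\right)\right) - -45530 = 14 \left(1 + 183 \left(-2 + 10\right)\right) + 45530 = 14 \left(1 + 183 \cdot 8\right) + 45530 = 14 \left(1 + 1464\right) + 45530 = 14 \cdot 1465 + 45530 = 20510 + 45530 = 66040$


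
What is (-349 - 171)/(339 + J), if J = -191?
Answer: -130/37 ≈ -3.5135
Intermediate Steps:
(-349 - 171)/(339 + J) = (-349 - 171)/(339 - 191) = -520/148 = -520*1/148 = -130/37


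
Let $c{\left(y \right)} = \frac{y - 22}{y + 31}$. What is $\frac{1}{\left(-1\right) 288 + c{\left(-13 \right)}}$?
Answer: $- \frac{18}{5219} \approx -0.0034489$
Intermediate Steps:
$c{\left(y \right)} = \frac{-22 + y}{31 + y}$
$\frac{1}{\left(-1\right) 288 + c{\left(-13 \right)}} = \frac{1}{\left(-1\right) 288 + \frac{-22 - 13}{31 - 13}} = \frac{1}{-288 + \frac{1}{18} \left(-35\right)} = \frac{1}{-288 - \frac{35}{18}} = \frac{1}{- \frac{5219}{18}} = - \frac{18}{5219}$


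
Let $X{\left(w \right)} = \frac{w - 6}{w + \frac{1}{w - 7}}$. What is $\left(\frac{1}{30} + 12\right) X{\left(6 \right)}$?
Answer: $0$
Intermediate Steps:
$X{\left(w \right)} = \frac{-6 + w}{w + \frac{1}{-7 + w}}$
$\left(\frac{1}{30} + 12\right) X{\left(6 \right)} = \left(\frac{1}{30} + 12\right) \frac{42 + 6^{2} - 78}{1 + 6^{2} - 42} = \left(\frac{1}{30} + 12\right) \frac{42 + 36 - 78}{1 + 36 - 42} = \frac{361 \frac{1}{-5} \cdot 0}{30} = \frac{361 \left(\left(- \frac{1}{5}\right) 0\right)}{30} = \frac{361}{30} \cdot 0 = 0$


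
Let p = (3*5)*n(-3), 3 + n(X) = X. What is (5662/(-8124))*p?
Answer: 42465/677 ≈ 62.725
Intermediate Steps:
n(X) = -3 + X
p = -90 (p = (3*5)*(-3 - 3) = 15*(-6) = -90)
(5662/(-8124))*p = (5662/(-8124))*(-90) = (5662*(-1/8124))*(-90) = -2831/4062*(-90) = 42465/677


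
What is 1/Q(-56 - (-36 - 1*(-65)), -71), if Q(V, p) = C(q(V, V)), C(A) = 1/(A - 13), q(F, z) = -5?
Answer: -18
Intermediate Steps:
C(A) = 1/(-13 + A)
Q(V, p) = -1/18 (Q(V, p) = 1/(-13 - 5) = 1/(-18) = -1/18)
1/Q(-56 - (-36 - 1*(-65)), -71) = 1/(-1/18) = -18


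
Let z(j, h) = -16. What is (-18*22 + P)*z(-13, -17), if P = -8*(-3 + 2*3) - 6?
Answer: 6816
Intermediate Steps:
P = -30 (P = -8*(-3 + 6) - 6 = -8*3 - 6 = -24 - 6 = -30)
(-18*22 + P)*z(-13, -17) = (-18*22 - 30)*(-16) = (-396 - 30)*(-16) = -426*(-16) = 6816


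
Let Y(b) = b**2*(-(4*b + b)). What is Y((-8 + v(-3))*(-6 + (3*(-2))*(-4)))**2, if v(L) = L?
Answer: 1506368239041600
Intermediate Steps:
Y(b) = -5*b**3 (Y(b) = b**2*(-5*b) = -5*b**3)
Y((-8 + v(-3))*(-6 + (3*(-2))*(-4)))**2 = (-5*(-8 - 3)**3*(-6 + (3*(-2))*(-4))**3)**2 = (-5*(-1331*(-6 - 6*(-4))**3))**2 = (-5*(-1331*(-6 + 24)**3))**2 = (-5*(-11*18)**3)**2 = (-5*(-198)**3)**2 = (-5*(-7762392))**2 = 38811960**2 = 1506368239041600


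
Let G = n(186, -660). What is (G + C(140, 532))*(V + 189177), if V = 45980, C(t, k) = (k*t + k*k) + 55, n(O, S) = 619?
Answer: 84228063946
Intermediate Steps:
C(t, k) = 55 + k² + k*t (C(t, k) = (k*t + k²) + 55 = (k² + k*t) + 55 = 55 + k² + k*t)
G = 619
(G + C(140, 532))*(V + 189177) = (619 + (55 + 532² + 532*140))*(45980 + 189177) = (619 + (55 + 283024 + 74480))*235157 = (619 + 357559)*235157 = 358178*235157 = 84228063946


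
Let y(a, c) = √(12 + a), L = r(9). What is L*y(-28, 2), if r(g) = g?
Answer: 36*I ≈ 36.0*I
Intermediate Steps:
L = 9
L*y(-28, 2) = 9*√(12 - 28) = 9*√(-16) = 9*(4*I) = 36*I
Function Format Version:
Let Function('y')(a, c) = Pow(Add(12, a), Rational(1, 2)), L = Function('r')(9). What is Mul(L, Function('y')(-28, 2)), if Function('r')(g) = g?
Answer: Mul(36, I) ≈ Mul(36.000, I)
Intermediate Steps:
L = 9
Mul(L, Function('y')(-28, 2)) = Mul(9, Pow(Add(12, -28), Rational(1, 2))) = Mul(9, Pow(-16, Rational(1, 2))) = Mul(9, Mul(4, I)) = Mul(36, I)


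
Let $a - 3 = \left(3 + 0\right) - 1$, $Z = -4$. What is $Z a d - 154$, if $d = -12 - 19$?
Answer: $466$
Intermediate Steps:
$a = 5$ ($a = 3 + \left(\left(3 + 0\right) - 1\right) = 3 + \left(3 - 1\right) = 3 + 2 = 5$)
$d = -31$ ($d = -12 - 19 = -31$)
$Z a d - 154 = \left(-4\right) 5 \left(-31\right) - 154 = \left(-20\right) \left(-31\right) - 154 = 620 - 154 = 466$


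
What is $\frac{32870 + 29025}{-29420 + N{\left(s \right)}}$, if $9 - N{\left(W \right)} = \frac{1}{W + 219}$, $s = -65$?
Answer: $- \frac{1906366}{905859} \approx -2.1045$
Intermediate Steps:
$N{\left(W \right)} = 9 - \frac{1}{219 + W}$ ($N{\left(W \right)} = 9 - \frac{1}{W + 219} = 9 - \frac{1}{219 + W}$)
$\frac{32870 + 29025}{-29420 + N{\left(s \right)}} = \frac{32870 + 29025}{-29420 + \frac{1970 + 9 \left(-65\right)}{219 - 65}} = \frac{61895}{-29420 + \frac{1970 - 585}{154}} = \frac{61895}{-29420 + \frac{1}{154} \cdot 1385} = \frac{61895}{-29420 + \frac{1385}{154}} = \frac{61895}{- \frac{4529295}{154}} = 61895 \left(- \frac{154}{4529295}\right) = - \frac{1906366}{905859}$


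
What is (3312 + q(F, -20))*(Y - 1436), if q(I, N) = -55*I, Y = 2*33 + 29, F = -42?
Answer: -7539102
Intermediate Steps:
Y = 95 (Y = 66 + 29 = 95)
(3312 + q(F, -20))*(Y - 1436) = (3312 - 55*(-42))*(95 - 1436) = (3312 + 2310)*(-1341) = 5622*(-1341) = -7539102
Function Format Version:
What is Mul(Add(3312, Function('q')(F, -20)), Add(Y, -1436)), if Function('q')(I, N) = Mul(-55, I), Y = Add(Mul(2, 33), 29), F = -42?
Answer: -7539102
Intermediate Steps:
Y = 95 (Y = Add(66, 29) = 95)
Mul(Add(3312, Function('q')(F, -20)), Add(Y, -1436)) = Mul(Add(3312, Mul(-55, -42)), Add(95, -1436)) = Mul(Add(3312, 2310), -1341) = Mul(5622, -1341) = -7539102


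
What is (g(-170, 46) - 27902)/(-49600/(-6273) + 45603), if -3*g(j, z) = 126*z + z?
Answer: -187244868/286117219 ≈ -0.65443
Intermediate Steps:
g(j, z) = -127*z/3 (g(j, z) = -(126*z + z)/3 = -127*z/3)
(g(-170, 46) - 27902)/(-49600/(-6273) + 45603) = (-127/3*46 - 27902)/(-49600/(-6273) + 45603) = (-5842/3 - 27902)/(-49600*(-1/6273) + 45603) = -89548/(3*(49600/6273 + 45603)) = -89548/(3*286117219/6273) = -89548/3*6273/286117219 = -187244868/286117219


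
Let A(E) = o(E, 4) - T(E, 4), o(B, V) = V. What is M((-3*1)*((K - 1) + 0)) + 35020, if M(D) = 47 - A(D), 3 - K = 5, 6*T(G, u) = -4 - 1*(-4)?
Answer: 35063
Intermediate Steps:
T(G, u) = 0 (T(G, u) = (-4 - 1*(-4))/6 = (-4 + 4)/6 = (⅙)*0 = 0)
A(E) = 4 (A(E) = 4 - 1*0 = 4 + 0 = 4)
K = -2 (K = 3 - 1*5 = 3 - 5 = -2)
M(D) = 43 (M(D) = 47 - 1*4 = 47 - 4 = 43)
M((-3*1)*((K - 1) + 0)) + 35020 = 43 + 35020 = 35063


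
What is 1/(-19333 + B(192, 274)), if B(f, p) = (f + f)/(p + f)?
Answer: -233/4504397 ≈ -5.1727e-5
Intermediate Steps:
B(f, p) = 2*f/(f + p) (B(f, p) = (2*f)/(f + p) = 2*f/(f + p))
1/(-19333 + B(192, 274)) = 1/(-19333 + 2*192/(192 + 274)) = 1/(-19333 + 2*192/466) = 1/(-19333 + 2*192*(1/466)) = 1/(-19333 + 192/233) = 1/(-4504397/233) = -233/4504397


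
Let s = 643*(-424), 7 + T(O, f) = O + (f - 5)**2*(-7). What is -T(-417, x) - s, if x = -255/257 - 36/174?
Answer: 15182441074332/55547209 ≈ 2.7333e+5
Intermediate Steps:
x = -8937/7453 (x = -255*1/257 - 36*1/174 = -255/257 - 6/29 = -8937/7453 ≈ -1.1991)
T(O, f) = -7 + O - 7*(-5 + f)**2 (T(O, f) = -7 + (O + (f - 5)**2*(-7)) = -7 + (O + (-5 + f)**2*(-7)) = -7 + (O - 7*(-5 + f)**2) = -7 + O - 7*(-5 + f)**2)
s = -272632
-T(-417, x) - s = -(-7 - 417 - 7*(-5 - 8937/7453)**2) - 1*(-272632) = -(-7 - 417 - 7*(-46202/7453)**2) + 272632 = -(-7 - 417 - 7*2134624804/55547209) + 272632 = -(-7 - 417 - 14942373628/55547209) + 272632 = -1*(-38494390244/55547209) + 272632 = 38494390244/55547209 + 272632 = 15182441074332/55547209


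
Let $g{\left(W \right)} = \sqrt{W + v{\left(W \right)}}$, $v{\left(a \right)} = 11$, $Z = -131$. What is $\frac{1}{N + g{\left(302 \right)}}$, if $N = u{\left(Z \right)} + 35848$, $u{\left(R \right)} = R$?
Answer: $\frac{35717}{1275703776} - \frac{\sqrt{313}}{1275703776} \approx 2.7984 \cdot 10^{-5}$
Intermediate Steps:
$g{\left(W \right)} = \sqrt{11 + W}$ ($g{\left(W \right)} = \sqrt{W + 11} = \sqrt{11 + W}$)
$N = 35717$ ($N = -131 + 35848 = 35717$)
$\frac{1}{N + g{\left(302 \right)}} = \frac{1}{35717 + \sqrt{11 + 302}} = \frac{1}{35717 + \sqrt{313}}$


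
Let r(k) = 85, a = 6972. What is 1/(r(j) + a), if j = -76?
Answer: 1/7057 ≈ 0.00014170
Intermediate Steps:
1/(r(j) + a) = 1/(85 + 6972) = 1/7057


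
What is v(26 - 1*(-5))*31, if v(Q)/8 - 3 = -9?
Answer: -1488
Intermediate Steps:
v(Q) = -48 (v(Q) = 24 + 8*(-9) = 24 - 72 = -48)
v(26 - 1*(-5))*31 = -48*31 = -1488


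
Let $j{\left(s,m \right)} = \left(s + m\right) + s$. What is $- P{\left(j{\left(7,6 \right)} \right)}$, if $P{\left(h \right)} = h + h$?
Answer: $-40$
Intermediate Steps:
$j{\left(s,m \right)} = m + 2 s$ ($j{\left(s,m \right)} = \left(m + s\right) + s = m + 2 s$)
$P{\left(h \right)} = 2 h$
$- P{\left(j{\left(7,6 \right)} \right)} = - 2 \left(6 + 2 \cdot 7\right) = - 2 \left(6 + 14\right) = - 2 \cdot 20 = \left(-1\right) 40 = -40$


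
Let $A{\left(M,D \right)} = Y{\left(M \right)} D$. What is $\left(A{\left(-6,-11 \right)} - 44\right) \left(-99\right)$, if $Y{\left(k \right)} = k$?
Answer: $-2178$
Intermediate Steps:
$A{\left(M,D \right)} = D M$ ($A{\left(M,D \right)} = M D = D M$)
$\left(A{\left(-6,-11 \right)} - 44\right) \left(-99\right) = \left(\left(-11\right) \left(-6\right) - 44\right) \left(-99\right) = \left(66 - 44\right) \left(-99\right) = 22 \left(-99\right) = -2178$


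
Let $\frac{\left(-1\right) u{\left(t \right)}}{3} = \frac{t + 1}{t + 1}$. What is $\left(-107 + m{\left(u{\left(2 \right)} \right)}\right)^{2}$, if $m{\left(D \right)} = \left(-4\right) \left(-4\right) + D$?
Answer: $8836$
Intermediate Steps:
$u{\left(t \right)} = -3$ ($u{\left(t \right)} = - 3 \frac{t + 1}{t + 1} = - 3 \frac{1 + t}{1 + t} = \left(-3\right) 1 = -3$)
$m{\left(D \right)} = 16 + D$
$\left(-107 + m{\left(u{\left(2 \right)} \right)}\right)^{2} = \left(-107 + \left(16 - 3\right)\right)^{2} = \left(-107 + 13\right)^{2} = \left(-94\right)^{2} = 8836$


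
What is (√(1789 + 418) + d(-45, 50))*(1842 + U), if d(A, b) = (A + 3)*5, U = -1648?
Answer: -40740 + 194*√2207 ≈ -31626.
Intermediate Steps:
d(A, b) = 15 + 5*A (d(A, b) = (3 + A)*5 = 15 + 5*A)
(√(1789 + 418) + d(-45, 50))*(1842 + U) = (√(1789 + 418) + (15 + 5*(-45)))*(1842 - 1648) = (√2207 + (15 - 225))*194 = (√2207 - 210)*194 = (-210 + √2207)*194 = -40740 + 194*√2207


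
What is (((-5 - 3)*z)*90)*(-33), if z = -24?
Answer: -570240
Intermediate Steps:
(((-5 - 3)*z)*90)*(-33) = (((-5 - 3)*(-24))*90)*(-33) = (-8*(-24)*90)*(-33) = (192*90)*(-33) = 17280*(-33) = -570240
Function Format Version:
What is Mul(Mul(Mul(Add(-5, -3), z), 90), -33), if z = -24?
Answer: -570240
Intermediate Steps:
Mul(Mul(Mul(Add(-5, -3), z), 90), -33) = Mul(Mul(Mul(Add(-5, -3), -24), 90), -33) = Mul(Mul(Mul(-8, -24), 90), -33) = Mul(Mul(192, 90), -33) = Mul(17280, -33) = -570240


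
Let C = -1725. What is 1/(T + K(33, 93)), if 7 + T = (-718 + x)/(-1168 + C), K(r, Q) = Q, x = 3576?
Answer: 2893/245940 ≈ 0.011763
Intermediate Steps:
T = -23109/2893 (T = -7 + (-718 + 3576)/(-1168 - 1725) = -7 + 2858/(-2893) = -7 + 2858*(-1/2893) = -7 - 2858/2893 = -23109/2893 ≈ -7.9879)
1/(T + K(33, 93)) = 1/(-23109/2893 + 93) = 1/(245940/2893) = 2893/245940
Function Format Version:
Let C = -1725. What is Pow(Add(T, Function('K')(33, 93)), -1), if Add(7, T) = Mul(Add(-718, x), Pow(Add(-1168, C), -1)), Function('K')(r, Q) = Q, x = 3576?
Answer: Rational(2893, 245940) ≈ 0.011763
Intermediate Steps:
T = Rational(-23109, 2893) (T = Add(-7, Mul(Add(-718, 3576), Pow(Add(-1168, -1725), -1))) = Add(-7, Mul(2858, Pow(-2893, -1))) = Add(-7, Mul(2858, Rational(-1, 2893))) = Add(-7, Rational(-2858, 2893)) = Rational(-23109, 2893) ≈ -7.9879)
Pow(Add(T, Function('K')(33, 93)), -1) = Pow(Add(Rational(-23109, 2893), 93), -1) = Pow(Rational(245940, 2893), -1) = Rational(2893, 245940)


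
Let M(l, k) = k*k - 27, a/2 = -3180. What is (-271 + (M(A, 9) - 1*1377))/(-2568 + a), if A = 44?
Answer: 797/4464 ≈ 0.17854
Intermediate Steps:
a = -6360 (a = 2*(-3180) = -6360)
M(l, k) = -27 + k² (M(l, k) = k² - 27 = -27 + k²)
(-271 + (M(A, 9) - 1*1377))/(-2568 + a) = (-271 + ((-27 + 9²) - 1*1377))/(-2568 - 6360) = (-271 + ((-27 + 81) - 1377))/(-8928) = (-271 + (54 - 1377))*(-1/8928) = (-271 - 1323)*(-1/8928) = -1594*(-1/8928) = 797/4464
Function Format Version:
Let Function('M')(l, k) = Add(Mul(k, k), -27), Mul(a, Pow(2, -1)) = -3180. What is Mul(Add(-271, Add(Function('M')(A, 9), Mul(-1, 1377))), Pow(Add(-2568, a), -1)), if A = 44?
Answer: Rational(797, 4464) ≈ 0.17854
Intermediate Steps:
a = -6360 (a = Mul(2, -3180) = -6360)
Function('M')(l, k) = Add(-27, Pow(k, 2)) (Function('M')(l, k) = Add(Pow(k, 2), -27) = Add(-27, Pow(k, 2)))
Mul(Add(-271, Add(Function('M')(A, 9), Mul(-1, 1377))), Pow(Add(-2568, a), -1)) = Mul(Add(-271, Add(Add(-27, Pow(9, 2)), Mul(-1, 1377))), Pow(Add(-2568, -6360), -1)) = Mul(Add(-271, Add(Add(-27, 81), -1377)), Pow(-8928, -1)) = Mul(Add(-271, Add(54, -1377)), Rational(-1, 8928)) = Mul(Add(-271, -1323), Rational(-1, 8928)) = Mul(-1594, Rational(-1, 8928)) = Rational(797, 4464)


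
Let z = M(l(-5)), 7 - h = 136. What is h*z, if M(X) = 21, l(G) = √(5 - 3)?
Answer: -2709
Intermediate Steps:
h = -129 (h = 7 - 1*136 = 7 - 136 = -129)
l(G) = √2
z = 21
h*z = -129*21 = -2709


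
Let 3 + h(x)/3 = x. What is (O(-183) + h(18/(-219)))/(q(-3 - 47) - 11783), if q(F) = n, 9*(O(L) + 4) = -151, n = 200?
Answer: 19726/7610031 ≈ 0.0025921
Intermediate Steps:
O(L) = -187/9 (O(L) = -4 + (⅑)*(-151) = -4 - 151/9 = -187/9)
q(F) = 200
h(x) = -9 + 3*x
(O(-183) + h(18/(-219)))/(q(-3 - 47) - 11783) = (-187/9 + (-9 + 3*(18/(-219))))/(200 - 11783) = (-187/9 + (-9 + 3*(18*(-1/219))))/(-11583) = (-187/9 + (-9 + 3*(-6/73)))*(-1/11583) = (-187/9 + (-9 - 18/73))*(-1/11583) = (-187/9 - 675/73)*(-1/11583) = -19726/657*(-1/11583) = 19726/7610031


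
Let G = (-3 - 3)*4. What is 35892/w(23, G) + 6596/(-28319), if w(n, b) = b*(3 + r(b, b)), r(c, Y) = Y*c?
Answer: -30780099/10931134 ≈ -2.8158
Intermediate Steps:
G = -24 (G = -6*4 = -24)
w(n, b) = b*(3 + b²) (w(n, b) = b*(3 + b*b) = b*(3 + b²))
35892/w(23, G) + 6596/(-28319) = 35892/((-24*(3 + (-24)²))) + 6596/(-28319) = 35892/((-24*(3 + 576))) + 6596*(-1/28319) = 35892/((-24*579)) - 6596/28319 = 35892/(-13896) - 6596/28319 = 35892*(-1/13896) - 6596/28319 = -997/386 - 6596/28319 = -30780099/10931134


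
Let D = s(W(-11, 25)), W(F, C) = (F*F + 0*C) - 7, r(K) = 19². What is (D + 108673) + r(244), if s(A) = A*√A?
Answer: 109034 + 114*√114 ≈ 1.1025e+5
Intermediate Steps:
r(K) = 361
W(F, C) = -7 + F² (W(F, C) = (F² + 0) - 7 = F² - 7 = -7 + F²)
s(A) = A^(3/2)
D = 114*√114 (D = (-7 + (-11)²)^(3/2) = (-7 + 121)^(3/2) = 114^(3/2) = 114*√114 ≈ 1217.2)
(D + 108673) + r(244) = (114*√114 + 108673) + 361 = (108673 + 114*√114) + 361 = 109034 + 114*√114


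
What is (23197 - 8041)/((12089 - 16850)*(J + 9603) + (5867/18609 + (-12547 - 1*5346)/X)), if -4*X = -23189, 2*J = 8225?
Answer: -13080358549512/56356614574449061 ≈ -0.00023210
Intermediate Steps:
J = 8225/2 (J = (1/2)*8225 = 8225/2 ≈ 4112.5)
X = 23189/4 (X = -1/4*(-23189) = 23189/4 ≈ 5797.3)
(23197 - 8041)/((12089 - 16850)*(J + 9603) + (5867/18609 + (-12547 - 1*5346)/X)) = (23197 - 8041)/((12089 - 16850)*(8225/2 + 9603) + (5867/18609 + (-12547 - 1*5346)/(23189/4))) = 15156/(-4761*27431/2 + (5867*(1/18609) + (-12547 - 5346)*(4/23189))) = 15156/(-130598991/2 + (5867/18609 - 17893*4/23189)) = 15156/(-130598991/2 + (5867/18609 - 71572/23189)) = 15156/(-130598991/2 - 1195833485/431524101) = 15156/(-56356614574449061/863048202) = 15156*(-863048202/56356614574449061) = -13080358549512/56356614574449061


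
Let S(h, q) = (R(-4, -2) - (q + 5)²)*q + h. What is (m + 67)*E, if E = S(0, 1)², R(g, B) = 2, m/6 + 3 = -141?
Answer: -921332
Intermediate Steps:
m = -864 (m = -18 + 6*(-141) = -18 - 846 = -864)
S(h, q) = h + q*(2 - (5 + q)²) (S(h, q) = (2 - (q + 5)²)*q + h = (2 - (5 + q)²)*q + h = q*(2 - (5 + q)²) + h = h + q*(2 - (5 + q)²))
E = 1156 (E = (0 + 2*1 - 1*1*(5 + 1)²)² = (0 + 2 - 1*1*6²)² = (0 + 2 - 1*1*36)² = (0 + 2 - 36)² = (-34)² = 1156)
(m + 67)*E = (-864 + 67)*1156 = -797*1156 = -921332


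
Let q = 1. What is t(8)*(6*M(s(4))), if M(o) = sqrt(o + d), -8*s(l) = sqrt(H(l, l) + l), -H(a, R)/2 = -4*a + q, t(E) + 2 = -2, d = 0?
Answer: -6*I*2**(3/4)*17**(1/4) ≈ -20.49*I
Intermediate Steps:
t(E) = -4 (t(E) = -2 - 2 = -4)
H(a, R) = -2 + 8*a (H(a, R) = -2*(-4*a + 1) = -2*(1 - 4*a) = -2 + 8*a)
s(l) = -sqrt(-2 + 9*l)/8 (s(l) = -sqrt((-2 + 8*l) + l)/8 = -sqrt(-2 + 9*l)/8)
M(o) = sqrt(o) (M(o) = sqrt(o + 0) = sqrt(o))
t(8)*(6*M(s(4))) = -24*sqrt(-sqrt(-2 + 9*4)/8) = -24*sqrt(-sqrt(-2 + 36)/8) = -24*sqrt(-sqrt(34)/8) = -24*I*2**(3/4)*17**(1/4)/4 = -6*I*2**(3/4)*17**(1/4)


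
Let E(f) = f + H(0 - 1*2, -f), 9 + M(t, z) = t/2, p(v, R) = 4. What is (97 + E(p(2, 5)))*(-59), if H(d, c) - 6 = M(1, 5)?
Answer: -11623/2 ≈ -5811.5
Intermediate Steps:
M(t, z) = -9 + t/2
H(d, c) = -5/2 (H(d, c) = 6 + (-9 + (1/2)*1) = 6 + (-9 + 1/2) = 6 - 17/2 = -5/2)
E(f) = -5/2 + f (E(f) = f - 5/2 = -5/2 + f)
(97 + E(p(2, 5)))*(-59) = (97 + (-5/2 + 4))*(-59) = (97 + 3/2)*(-59) = (197/2)*(-59) = -11623/2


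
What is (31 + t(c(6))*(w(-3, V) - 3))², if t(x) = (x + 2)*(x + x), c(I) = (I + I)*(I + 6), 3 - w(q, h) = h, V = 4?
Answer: 28278121921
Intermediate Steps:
w(q, h) = 3 - h
c(I) = 2*I*(6 + I) (c(I) = (2*I)*(6 + I) = 2*I*(6 + I))
t(x) = 2*x*(2 + x) (t(x) = (2 + x)*(2*x) = 2*x*(2 + x))
(31 + t(c(6))*(w(-3, V) - 3))² = (31 + (2*(2*6*(6 + 6))*(2 + 2*6*(6 + 6)))*((3 - 1*4) - 3))² = (31 + (2*(2*6*12)*(2 + 2*6*12))*((3 - 4) - 3))² = (31 + (2*144*(2 + 144))*(-1 - 3))² = (31 + (2*144*146)*(-4))² = (31 + 42048*(-4))² = (31 - 168192)² = (-168161)² = 28278121921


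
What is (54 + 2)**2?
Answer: 3136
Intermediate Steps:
(54 + 2)**2 = 56**2 = 3136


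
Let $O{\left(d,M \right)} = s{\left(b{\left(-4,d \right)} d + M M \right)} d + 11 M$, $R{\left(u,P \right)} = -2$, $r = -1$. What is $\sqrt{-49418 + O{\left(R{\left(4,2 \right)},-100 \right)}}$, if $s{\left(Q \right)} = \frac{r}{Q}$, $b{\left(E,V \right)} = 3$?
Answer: $\frac{7 i \sqrt{25743569585}}{4997} \approx 224.76 i$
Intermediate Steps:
$s{\left(Q \right)} = - \frac{1}{Q}$
$O{\left(d,M \right)} = 11 M - \frac{d}{M^{2} + 3 d}$ ($O{\left(d,M \right)} = - \frac{1}{3 d + M M} d + 11 M = - \frac{1}{3 d + M^{2}} d + 11 M = - \frac{1}{M^{2} + 3 d} d + 11 M = - \frac{d}{M^{2} + 3 d} + 11 M = 11 M - \frac{d}{M^{2} + 3 d}$)
$\sqrt{-49418 + O{\left(R{\left(4,2 \right)},-100 \right)}} = \sqrt{-49418 + \frac{\left(-1\right) \left(-2\right) + 11 \left(-100\right) \left(\left(-100\right)^{2} + 3 \left(-2\right)\right)}{\left(-100\right)^{2} + 3 \left(-2\right)}} = \sqrt{-49418 + \frac{2 + 11 \left(-100\right) \left(10000 - 6\right)}{10000 - 6}} = \sqrt{-49418 + \frac{2 + 11 \left(-100\right) 9994}{9994}} = \sqrt{-49418 + \frac{2 - 10993400}{9994}} = \sqrt{-49418 + \frac{1}{9994} \left(-10993398\right)} = \sqrt{-49418 - \frac{5496699}{4997}} = \sqrt{- \frac{252438445}{4997}} = \frac{7 i \sqrt{25743569585}}{4997}$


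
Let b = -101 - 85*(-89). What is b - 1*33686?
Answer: -26222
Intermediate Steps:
b = 7464 (b = -101 + 7565 = 7464)
b - 1*33686 = 7464 - 1*33686 = 7464 - 33686 = -26222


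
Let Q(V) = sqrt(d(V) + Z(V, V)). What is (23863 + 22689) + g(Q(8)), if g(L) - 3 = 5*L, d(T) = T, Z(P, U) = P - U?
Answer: 46555 + 10*sqrt(2) ≈ 46569.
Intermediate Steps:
Q(V) = sqrt(V) (Q(V) = sqrt(V + (V - V)) = sqrt(V + 0) = sqrt(V))
g(L) = 3 + 5*L
(23863 + 22689) + g(Q(8)) = (23863 + 22689) + (3 + 5*sqrt(8)) = 46552 + (3 + 5*(2*sqrt(2))) = 46552 + (3 + 10*sqrt(2)) = 46555 + 10*sqrt(2)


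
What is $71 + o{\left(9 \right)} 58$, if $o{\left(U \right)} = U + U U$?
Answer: $5291$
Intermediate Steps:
$o{\left(U \right)} = U + U^{2}$
$71 + o{\left(9 \right)} 58 = 71 + 9 \left(1 + 9\right) 58 = 71 + 9 \cdot 10 \cdot 58 = 71 + 90 \cdot 58 = 71 + 5220 = 5291$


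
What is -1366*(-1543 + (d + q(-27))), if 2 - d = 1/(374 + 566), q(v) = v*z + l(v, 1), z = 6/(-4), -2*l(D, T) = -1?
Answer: 963030683/470 ≈ 2.0490e+6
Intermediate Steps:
l(D, T) = 1/2 (l(D, T) = -1/2*(-1) = 1/2)
z = -3/2 (z = 6*(-1/4) = -3/2 ≈ -1.5000)
q(v) = 1/2 - 3*v/2 (q(v) = v*(-3/2) + 1/2 = -3*v/2 + 1/2 = 1/2 - 3*v/2)
d = 1879/940 (d = 2 - 1/(374 + 566) = 2 - 1/940 = 1879/940 ≈ 1.9989)
-1366*(-1543 + (d + q(-27))) = -1366*(-1543 + (1879/940 + (1/2 - 3/2*(-27)))) = -1366*(-1543 + (1879/940 + (1/2 + 81/2))) = -1366*(-1543 + (1879/940 + 41)) = -1366*(-1543 + 40419/940) = -1366*(-1410001/940) = 963030683/470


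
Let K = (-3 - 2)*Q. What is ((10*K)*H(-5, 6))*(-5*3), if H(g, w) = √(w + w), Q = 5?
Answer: 7500*√3 ≈ 12990.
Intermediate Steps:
H(g, w) = √2*√w (H(g, w) = √(2*w) = √2*√w)
K = -25 (K = (-3 - 2)*5 = -5*5 = -25)
((10*K)*H(-5, 6))*(-5*3) = ((10*(-25))*(√2*√6))*(-5*3) = -500*√3*(-15) = 7500*√3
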